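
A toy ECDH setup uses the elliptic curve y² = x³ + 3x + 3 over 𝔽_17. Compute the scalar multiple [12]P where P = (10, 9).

O

Double-and-add on 12 = (1100)₂. Start with P = (10, 9) for the leading 1-bit.
double: tangent at (10, 9): λ = (3·10² + 3)/(2·9) ≡ 14/1. 1⁻¹ ≡ 1 (mod 17) since 1·1 = 1 ≡ 1, so λ ≡ 14·1 ≡ 14.
  x = λ² - 10 - 10 = 196 - 20 ≡ 6; y = λ·(10 - 6) - 9 ≡ 13. → (6, 13)
add P: (6, 13) + (10, 9). λ = (9 - 13)/(10 - 6) ≡ 13/4 mod 17. 4⁻¹ ≡ 13 (mod 17), so λ ≡ 16.
  x = λ² - 6 - 10 = 256 - 16 ≡ 2; y = λ·(6 - 2) - 13 ≡ 0. → (2, 0)
double: (2, 0) + (2, 0): same x and y₁ ≡ -y₂, so the sum is 𝒪.
double: 𝒪 + 𝒪 = 𝒪 (identity).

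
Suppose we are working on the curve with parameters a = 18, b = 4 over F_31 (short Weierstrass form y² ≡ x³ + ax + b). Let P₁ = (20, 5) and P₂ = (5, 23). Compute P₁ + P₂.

(20, 5) + (5, 23). λ = (23 - 5)/(5 - 20) ≡ 18/16 mod 31. 16⁻¹ ≡ 2 (mod 31), so λ ≡ 5.
  x = λ² - 20 - 5 = 25 - 25 ≡ 0; y = λ·(20 - 0) - 5 ≡ 2. → (0, 2)

(0, 2)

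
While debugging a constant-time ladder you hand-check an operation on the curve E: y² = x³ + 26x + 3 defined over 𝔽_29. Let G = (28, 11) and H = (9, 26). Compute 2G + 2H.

First 2G:
Repeated addition: build up to 2G.
2G: tangent at (28, 11): λ = (3·28² + 26)/(2·11) ≡ 0/22. 22⁻¹ ≡ 4 (mod 29) since 22·4 = 88 ≡ 1, so λ ≡ 0·4 ≡ 0.
  x = λ² - 28 - 28 = 0 - 56 ≡ 2; y = λ·(28 - 2) - 11 ≡ 18. → (2, 18)
2G = (2, 18).
Next 2H:
Repeated addition: build up to 2H.
2H: tangent at (9, 26): λ = (3·9² + 26)/(2·26) ≡ 8/23. 23⁻¹ ≡ 24 (mod 29) since 23·24 = 552 ≡ 1, so λ ≡ 8·24 ≡ 18.
  x = λ² - 9 - 9 = 324 - 18 ≡ 16; y = λ·(9 - 16) - 26 ≡ 22. → (16, 22)
2H = (16, 22).
Finally 2G + 2H:
(2, 18) + (16, 22). λ = (22 - 18)/(16 - 2) ≡ 4/14 mod 29. 14⁻¹ ≡ 27 (mod 29), so λ ≡ 21.
  x = λ² - 2 - 16 = 441 - 18 ≡ 17; y = λ·(2 - 17) - 18 ≡ 15. → (17, 15)

(17, 15)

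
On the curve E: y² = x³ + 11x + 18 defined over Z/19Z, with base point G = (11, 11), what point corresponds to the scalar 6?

Repeated addition: build up to 6G.
2G: tangent at (11, 11): λ = (3·11² + 11)/(2·11) ≡ 13/3. 3⁻¹ ≡ 13 (mod 19) since 3·13 = 39 ≡ 1, so λ ≡ 13·13 ≡ 17.
  x = λ² - 11 - 11 = 289 - 22 ≡ 1; y = λ·(11 - 1) - 11 ≡ 7. → (1, 7)
3G: (1, 7) + (11, 11). λ = (11 - 7)/(11 - 1) ≡ 4/10 mod 19. 10⁻¹ ≡ 2 (mod 19), so λ ≡ 8.
  x = λ² - 1 - 11 = 64 - 12 ≡ 14; y = λ·(1 - 14) - 7 ≡ 3. → (14, 3)
4G: (14, 3) + (11, 11). λ = (11 - 3)/(11 - 14) ≡ 8/16 mod 19. 16⁻¹ ≡ 6 (mod 19) since 16·6 = 96 ≡ 1, so λ ≡ 10.
  x = λ² - 14 - 11 = 100 - 25 ≡ 18; y = λ·(14 - 18) - 3 ≡ 14. → (18, 14)
5G: (18, 14) + (11, 11). λ = (11 - 14)/(11 - 18) ≡ 16/12 mod 19. 12⁻¹ ≡ 8 (mod 19), so λ ≡ 14.
  x = λ² - 18 - 11 = 196 - 29 ≡ 15; y = λ·(18 - 15) - 14 ≡ 9. → (15, 9)
6G: (15, 9) + (11, 11). λ = (11 - 9)/(11 - 15) ≡ 2/15 mod 19. 15⁻¹ ≡ 14 (mod 19), so λ ≡ 9.
  x = λ² - 15 - 11 = 81 - 26 ≡ 17; y = λ·(15 - 17) - 9 ≡ 11. → (17, 11)

(17, 11)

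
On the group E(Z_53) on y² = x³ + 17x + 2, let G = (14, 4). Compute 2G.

tangent at (14, 4): λ = (3·14² + 17)/(2·4) ≡ 22/8. 8⁻¹ ≡ 20 (mod 53), so λ ≡ 22·20 ≡ 16.
  x = λ² - 14 - 14 = 256 - 28 ≡ 16; y = λ·(14 - 16) - 4 ≡ 17. → (16, 17)

(16, 17)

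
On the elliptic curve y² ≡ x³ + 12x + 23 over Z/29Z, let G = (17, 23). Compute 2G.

tangent at (17, 23): λ = (3·17² + 12)/(2·23) ≡ 9/17. 17⁻¹ ≡ 12 (mod 29), so λ ≡ 9·12 ≡ 21.
  x = λ² - 17 - 17 = 441 - 34 ≡ 1; y = λ·(17 - 1) - 23 ≡ 23. → (1, 23)

(1, 23)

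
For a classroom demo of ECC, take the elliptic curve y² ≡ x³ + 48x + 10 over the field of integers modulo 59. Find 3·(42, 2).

(58, 16)

Write G = (42, 2).
Repeated addition: build up to 3G.
2G: tangent at (42, 2): λ = (3·42² + 48)/(2·2) ≡ 30/4. 4⁻¹ ≡ 15 (mod 59) since 4·15 = 60 ≡ 1, so λ ≡ 30·15 ≡ 37.
  x = λ² - 42 - 42 = 1369 - 84 ≡ 46; y = λ·(42 - 46) - 2 ≡ 27. → (46, 27)
3G: (46, 27) + (42, 2). λ = (2 - 27)/(42 - 46) ≡ 34/55 mod 59. 55⁻¹ ≡ 44 (mod 59), so λ ≡ 21.
  x = λ² - 46 - 42 = 441 - 88 ≡ 58; y = λ·(46 - 58) - 27 ≡ 16. → (58, 16)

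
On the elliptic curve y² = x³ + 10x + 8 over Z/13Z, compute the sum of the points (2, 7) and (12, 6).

(2, 6)

(2, 7) + (12, 6). λ = (6 - 7)/(12 - 2) ≡ 12/10 mod 13. 10⁻¹ ≡ 4 (mod 13) since 10·4 = 40 ≡ 1, so λ ≡ 9.
  x = λ² - 2 - 12 = 81 - 14 ≡ 2; y = λ·(2 - 2) - 7 ≡ 6. → (2, 6)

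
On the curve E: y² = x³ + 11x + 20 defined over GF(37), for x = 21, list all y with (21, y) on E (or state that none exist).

x³ + 11x + 20 = 9512 ≡ 3 (mod 37).
Square roots of 3 mod 37: 15 and 22 (since 15² = 225 ≡ 3).

15, 22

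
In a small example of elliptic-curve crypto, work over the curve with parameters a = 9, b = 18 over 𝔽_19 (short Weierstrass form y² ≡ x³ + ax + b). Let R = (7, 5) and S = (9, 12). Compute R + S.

(1, 16)

(7, 5) + (9, 12). λ = (12 - 5)/(9 - 7) ≡ 7/2 mod 19. 2⁻¹ ≡ 10 (mod 19) since 2·10 = 20 ≡ 1, so λ ≡ 13.
  x = λ² - 7 - 9 = 169 - 16 ≡ 1; y = λ·(7 - 1) - 5 ≡ 16. → (1, 16)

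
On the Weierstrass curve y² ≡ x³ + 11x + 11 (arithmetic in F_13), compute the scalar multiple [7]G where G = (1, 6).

Double-and-add on 7 = (111)₂. Start with G = (1, 6) for the leading 1-bit.
double: tangent at (1, 6): λ = (3·1² + 11)/(2·6) ≡ 1/12. 12⁻¹ ≡ 12 (mod 13), so λ ≡ 1·12 ≡ 12.
  x = λ² - 1 - 1 = 144 - 2 ≡ 12; y = λ·(1 - 12) - 6 ≡ 5. → (12, 5)
add G: (12, 5) + (1, 6). λ = (6 - 5)/(1 - 12) ≡ 1/2 mod 13. 2⁻¹ ≡ 7 (mod 13), so λ ≡ 7.
  x = λ² - 12 - 1 = 49 - 13 ≡ 10; y = λ·(12 - 10) - 5 ≡ 9. → (10, 9)
double: tangent at (10, 9): λ = (3·10² + 11)/(2·9) ≡ 12/5. 5⁻¹ ≡ 8 (mod 13), so λ ≡ 12·8 ≡ 5.
  x = λ² - 10 - 10 = 25 - 20 ≡ 5; y = λ·(10 - 5) - 9 ≡ 3. → (5, 3)
add G: (5, 3) + (1, 6). λ = (6 - 3)/(1 - 5) ≡ 3/9 mod 13. 9⁻¹ ≡ 3 (mod 13), so λ ≡ 9.
  x = λ² - 5 - 1 = 81 - 6 ≡ 10; y = λ·(5 - 10) - 3 ≡ 4. → (10, 4)

(10, 4)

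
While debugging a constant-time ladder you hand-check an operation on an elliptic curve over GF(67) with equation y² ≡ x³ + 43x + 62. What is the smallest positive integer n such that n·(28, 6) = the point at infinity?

2P: tangent at (28, 6): λ = (3·28² + 43)/(2·6) ≡ 50/12. 12⁻¹ ≡ 28 (mod 67) since 12·28 = 336 ≡ 1, so λ ≡ 50·28 ≡ 60.
  x = λ² - 28 - 28 = 3600 - 56 ≡ 60; y = λ·(28 - 60) - 6 ≡ 17. → (60, 17)
3P: (60, 17) + (28, 6). λ = (6 - 17)/(28 - 60) ≡ 56/35 mod 67. 35⁻¹ ≡ 23 (mod 67), so λ ≡ 15.
  x = λ² - 60 - 28 = 225 - 88 ≡ 3; y = λ·(60 - 3) - 17 ≡ 34. → (3, 34)
4P: (3, 34) + (28, 6). λ = (6 - 34)/(28 - 3) ≡ 39/25 mod 67. 25⁻¹ ≡ 59 (mod 67) since 25·59 = 1475 ≡ 1, so λ ≡ 23.
  x = λ² - 3 - 28 = 529 - 31 ≡ 29; y = λ·(3 - 29) - 34 ≡ 38. → (29, 38)
5P: (29, 38) + (28, 6). λ = (6 - 38)/(28 - 29) ≡ 35/66 mod 67. 66⁻¹ ≡ 66 (mod 67) since 66·66 = 4356 ≡ 1, so λ ≡ 32.
  x = λ² - 29 - 28 = 1024 - 57 ≡ 29; y = λ·(29 - 29) - 38 ≡ 29. → (29, 29)
6P: (29, 29) + (28, 6). λ = (6 - 29)/(28 - 29) ≡ 44/66 mod 67. 66⁻¹ ≡ 66 (mod 67), so λ ≡ 23.
  x = λ² - 29 - 28 = 529 - 57 ≡ 3; y = λ·(29 - 3) - 29 ≡ 33. → (3, 33)
7P: (3, 33) + (28, 6). λ = (6 - 33)/(28 - 3) ≡ 40/25 mod 67. 25⁻¹ ≡ 59 (mod 67) since 25·59 = 1475 ≡ 1, so λ ≡ 15.
  x = λ² - 3 - 28 = 225 - 31 ≡ 60; y = λ·(3 - 60) - 33 ≡ 50. → (60, 50)
8P: (60, 50) + (28, 6). λ = (6 - 50)/(28 - 60) ≡ 23/35 mod 67. 35⁻¹ ≡ 23 (mod 67) since 35·23 = 805 ≡ 1, so λ ≡ 60.
  x = λ² - 60 - 28 = 3600 - 88 ≡ 28; y = λ·(60 - 28) - 50 ≡ 61. → (28, 61)
9P: (28, 61) + (28, 6): same x and y₁ ≡ -y₂, so the sum is the point at infinity.
9P = the point at infinity, so the order is 9.

9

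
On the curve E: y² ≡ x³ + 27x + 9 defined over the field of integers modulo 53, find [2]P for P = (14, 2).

tangent at (14, 2): λ = (3·14² + 27)/(2·2) ≡ 32/4. 4⁻¹ ≡ 40 (mod 53), so λ ≡ 32·40 ≡ 8.
  x = λ² - 14 - 14 = 64 - 28 ≡ 36; y = λ·(14 - 36) - 2 ≡ 34. → (36, 34)

(36, 34)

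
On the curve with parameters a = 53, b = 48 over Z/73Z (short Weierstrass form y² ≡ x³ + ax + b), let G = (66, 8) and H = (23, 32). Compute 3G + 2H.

O

First 3G:
Repeated addition: build up to 3G.
2G: tangent at (66, 8): λ = (3·66² + 53)/(2·8) ≡ 54/16. 16⁻¹ ≡ 32 (mod 73), so λ ≡ 54·32 ≡ 49.
  x = λ² - 66 - 66 = 2401 - 132 ≡ 6; y = λ·(66 - 6) - 8 ≡ 12. → (6, 12)
3G: (6, 12) + (66, 8). λ = (8 - 12)/(66 - 6) ≡ 69/60 mod 73. 60⁻¹ ≡ 28 (mod 73) since 60·28 = 1680 ≡ 1, so λ ≡ 34.
  x = λ² - 6 - 66 = 1156 - 72 ≡ 62; y = λ·(6 - 62) - 12 ≡ 55. → (62, 55)
3G = (62, 55).
Next 2H:
Repeated addition: build up to 2H.
2H: tangent at (23, 32): λ = (3·23² + 53)/(2·32) ≡ 34/64. 64⁻¹ ≡ 8 (mod 73) since 64·8 = 512 ≡ 1, so λ ≡ 34·8 ≡ 53.
  x = λ² - 23 - 23 = 2809 - 46 ≡ 62; y = λ·(23 - 62) - 32 ≡ 18. → (62, 18)
2H = (62, 18).
Finally 3G + 2H:
(62, 55) + (62, 18): same x and y₁ ≡ -y₂, so the sum is 𝒪.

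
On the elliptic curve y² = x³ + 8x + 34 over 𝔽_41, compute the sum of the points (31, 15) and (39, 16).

(31, 15) + (39, 16). λ = (16 - 15)/(39 - 31) ≡ 1/8 mod 41. 8⁻¹ ≡ 36 (mod 41), so λ ≡ 36.
  x = λ² - 31 - 39 = 1296 - 70 ≡ 37; y = λ·(31 - 37) - 15 ≡ 15. → (37, 15)

(37, 15)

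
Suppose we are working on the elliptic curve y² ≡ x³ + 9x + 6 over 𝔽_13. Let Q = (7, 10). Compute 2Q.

(12, 3)

tangent at (7, 10): λ = (3·7² + 9)/(2·10) ≡ 0/7. 7⁻¹ ≡ 2 (mod 13), so λ ≡ 0·2 ≡ 0.
  x = λ² - 7 - 7 = 0 - 14 ≡ 12; y = λ·(7 - 12) - 10 ≡ 3. → (12, 3)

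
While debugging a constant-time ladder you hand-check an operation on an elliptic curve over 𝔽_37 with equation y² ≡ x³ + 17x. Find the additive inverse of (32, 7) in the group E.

(32, 30)

-(32, 7) = (32, -7 mod 37) = (32, 30).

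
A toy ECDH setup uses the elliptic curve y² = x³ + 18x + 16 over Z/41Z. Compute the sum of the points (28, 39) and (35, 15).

(9, 13)

(28, 39) + (35, 15). λ = (15 - 39)/(35 - 28) ≡ 17/7 mod 41. 7⁻¹ ≡ 6 (mod 41) since 7·6 = 42 ≡ 1, so λ ≡ 20.
  x = λ² - 28 - 35 = 400 - 63 ≡ 9; y = λ·(28 - 9) - 39 ≡ 13. → (9, 13)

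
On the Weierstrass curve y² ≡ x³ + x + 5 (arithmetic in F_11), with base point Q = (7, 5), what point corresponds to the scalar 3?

Repeated addition: build up to 3Q.
2Q: tangent at (7, 5): λ = (3·7² + 1)/(2·5) ≡ 5/10. 10⁻¹ ≡ 10 (mod 11), so λ ≡ 5·10 ≡ 6.
  x = λ² - 7 - 7 = 36 - 14 ≡ 0; y = λ·(7 - 0) - 5 ≡ 4. → (0, 4)
3Q: (0, 4) + (7, 5). λ = (5 - 4)/(7 - 0) ≡ 1/7 mod 11. 7⁻¹ ≡ 8 (mod 11), so λ ≡ 8.
  x = λ² - 0 - 7 = 64 - 7 ≡ 2; y = λ·(0 - 2) - 4 ≡ 2. → (2, 2)

(2, 2)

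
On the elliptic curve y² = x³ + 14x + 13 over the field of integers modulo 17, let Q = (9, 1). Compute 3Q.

Repeated addition: build up to 3Q.
2Q: tangent at (9, 1): λ = (3·9² + 14)/(2·1) ≡ 2/2. 2⁻¹ ≡ 9 (mod 17) since 2·9 = 18 ≡ 1, so λ ≡ 2·9 ≡ 1.
  x = λ² - 9 - 9 = 1 - 18 ≡ 0; y = λ·(9 - 0) - 1 ≡ 8. → (0, 8)
3Q: (0, 8) + (9, 1). λ = (1 - 8)/(9 - 0) ≡ 10/9 mod 17. 9⁻¹ ≡ 2 (mod 17), so λ ≡ 3.
  x = λ² - 0 - 9 = 9 - 9 ≡ 0; y = λ·(0 - 0) - 8 ≡ 9. → (0, 9)

(0, 9)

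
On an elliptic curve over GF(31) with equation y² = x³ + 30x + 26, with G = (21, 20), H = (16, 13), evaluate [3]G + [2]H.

(25, 23)

First 3G:
Repeated addition: build up to 3G.
2G: tangent at (21, 20): λ = (3·21² + 30)/(2·20) ≡ 20/9. 9⁻¹ ≡ 7 (mod 31), so λ ≡ 20·7 ≡ 16.
  x = λ² - 21 - 21 = 256 - 42 ≡ 28; y = λ·(21 - 28) - 20 ≡ 23. → (28, 23)
3G: (28, 23) + (21, 20). λ = (20 - 23)/(21 - 28) ≡ 28/24 mod 31. 24⁻¹ ≡ 22 (mod 31) since 24·22 = 528 ≡ 1, so λ ≡ 27.
  x = λ² - 28 - 21 = 729 - 49 ≡ 29; y = λ·(28 - 29) - 23 ≡ 12. → (29, 12)
3G = (29, 12).
Next 2H:
Repeated addition: build up to 2H.
2H: tangent at (16, 13): λ = (3·16² + 30)/(2·13) ≡ 23/26. 26⁻¹ ≡ 6 (mod 31) since 26·6 = 156 ≡ 1, so λ ≡ 23·6 ≡ 14.
  x = λ² - 16 - 16 = 196 - 32 ≡ 9; y = λ·(16 - 9) - 13 ≡ 23. → (9, 23)
2H = (9, 23).
Finally 3G + 2H:
(29, 12) + (9, 23). λ = (23 - 12)/(9 - 29) ≡ 11/11 mod 31. 11⁻¹ ≡ 17 (mod 31), so λ ≡ 1.
  x = λ² - 29 - 9 = 1 - 38 ≡ 25; y = λ·(29 - 25) - 12 ≡ 23. → (25, 23)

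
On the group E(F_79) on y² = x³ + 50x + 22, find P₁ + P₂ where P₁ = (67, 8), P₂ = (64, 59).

(0, 38)

(67, 8) + (64, 59). λ = (59 - 8)/(64 - 67) ≡ 51/76 mod 79. 76⁻¹ ≡ 26 (mod 79) since 76·26 = 1976 ≡ 1, so λ ≡ 62.
  x = λ² - 67 - 64 = 3844 - 131 ≡ 0; y = λ·(67 - 0) - 8 ≡ 38. → (0, 38)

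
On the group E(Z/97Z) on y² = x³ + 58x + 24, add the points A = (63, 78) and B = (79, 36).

(21, 30)

(63, 78) + (79, 36). λ = (36 - 78)/(79 - 63) ≡ 55/16 mod 97. 16⁻¹ ≡ 91 (mod 97), so λ ≡ 58.
  x = λ² - 63 - 79 = 3364 - 142 ≡ 21; y = λ·(63 - 21) - 78 ≡ 30. → (21, 30)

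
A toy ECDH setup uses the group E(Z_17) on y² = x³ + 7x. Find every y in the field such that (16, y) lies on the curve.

x³ + 7x + 0 = 4208 ≡ 9 (mod 17).
Square roots of 9 mod 17: 3 and 14 (since 3² = 9 ≡ 9).

3, 14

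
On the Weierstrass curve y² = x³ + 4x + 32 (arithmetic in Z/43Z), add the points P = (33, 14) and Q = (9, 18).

(33, 14) + (9, 18). λ = (18 - 14)/(9 - 33) ≡ 4/19 mod 43. 19⁻¹ ≡ 34 (mod 43), so λ ≡ 7.
  x = λ² - 33 - 9 = 49 - 42 ≡ 7; y = λ·(33 - 7) - 14 ≡ 39. → (7, 39)

(7, 39)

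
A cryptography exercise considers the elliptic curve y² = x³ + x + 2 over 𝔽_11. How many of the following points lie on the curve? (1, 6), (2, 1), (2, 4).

1

(1, 6): 6² ≡ 3, rhs ≡ 4 → off.
(2, 1): 1² ≡ 1, rhs ≡ 1 → on.
(2, 4): 4² ≡ 5, rhs ≡ 1 → off.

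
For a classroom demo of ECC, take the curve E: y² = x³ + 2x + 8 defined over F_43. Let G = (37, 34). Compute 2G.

tangent at (37, 34): λ = (3·37² + 2)/(2·34) ≡ 24/25. 25⁻¹ ≡ 31 (mod 43), so λ ≡ 24·31 ≡ 13.
  x = λ² - 37 - 37 = 169 - 74 ≡ 9; y = λ·(37 - 9) - 34 ≡ 29. → (9, 29)

(9, 29)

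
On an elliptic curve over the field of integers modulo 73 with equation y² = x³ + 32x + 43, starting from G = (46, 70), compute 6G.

(63, 57)

Double-and-add on 6 = (110)₂. Start with G = (46, 70) for the leading 1-bit.
double: tangent at (46, 70): λ = (3·46² + 32)/(2·70) ≡ 29/67. 67⁻¹ ≡ 12 (mod 73) since 67·12 = 804 ≡ 1, so λ ≡ 29·12 ≡ 56.
  x = λ² - 46 - 46 = 3136 - 92 ≡ 51; y = λ·(46 - 51) - 70 ≡ 15. → (51, 15)
add G: (51, 15) + (46, 70). λ = (70 - 15)/(46 - 51) ≡ 55/68 mod 73. 68⁻¹ ≡ 29 (mod 73), so λ ≡ 62.
  x = λ² - 51 - 46 = 3844 - 97 ≡ 24; y = λ·(51 - 24) - 15 ≡ 53. → (24, 53)
double: tangent at (24, 53): λ = (3·24² + 32)/(2·53) ≡ 8/33. 33⁻¹ ≡ 31 (mod 73) since 33·31 = 1023 ≡ 1, so λ ≡ 8·31 ≡ 29.
  x = λ² - 24 - 24 = 841 - 48 ≡ 63; y = λ·(24 - 63) - 53 ≡ 57. → (63, 57)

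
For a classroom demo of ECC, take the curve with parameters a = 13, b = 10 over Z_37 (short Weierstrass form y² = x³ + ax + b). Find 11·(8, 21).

Write P = (8, 21).
Repeated addition: build up to 11P.
2P: tangent at (8, 21): λ = (3·8² + 13)/(2·21) ≡ 20/5. 5⁻¹ ≡ 15 (mod 37), so λ ≡ 20·15 ≡ 4.
  x = λ² - 8 - 8 = 16 - 16 ≡ 0; y = λ·(8 - 0) - 21 ≡ 11. → (0, 11)
3P: (0, 11) + (8, 21). λ = (21 - 11)/(8 - 0) ≡ 10/8 mod 37. 8⁻¹ ≡ 14 (mod 37) since 8·14 = 112 ≡ 1, so λ ≡ 29.
  x = λ² - 0 - 8 = 841 - 8 ≡ 19; y = λ·(0 - 19) - 11 ≡ 30. → (19, 30)
4P: (19, 30) + (8, 21). λ = (21 - 30)/(8 - 19) ≡ 28/26 mod 37. 26⁻¹ ≡ 10 (mod 37) since 26·10 = 260 ≡ 1, so λ ≡ 21.
  x = λ² - 19 - 8 = 441 - 27 ≡ 7; y = λ·(19 - 7) - 30 ≡ 0. → (7, 0)
5P: (7, 0) + (8, 21). λ = (21 - 0)/(8 - 7) ≡ 21/1 mod 37. 1⁻¹ ≡ 1 (mod 37) since 1·1 = 1 ≡ 1, so λ ≡ 21.
  x = λ² - 7 - 8 = 441 - 15 ≡ 19; y = λ·(7 - 19) - 0 ≡ 7. → (19, 7)
6P: (19, 7) + (8, 21). λ = (21 - 7)/(8 - 19) ≡ 14/26 mod 37. 26⁻¹ ≡ 10 (mod 37), so λ ≡ 29.
  x = λ² - 19 - 8 = 841 - 27 ≡ 0; y = λ·(19 - 0) - 7 ≡ 26. → (0, 26)
7P: (0, 26) + (8, 21). λ = (21 - 26)/(8 - 0) ≡ 32/8 mod 37. 8⁻¹ ≡ 14 (mod 37) since 8·14 = 112 ≡ 1, so λ ≡ 4.
  x = λ² - 0 - 8 = 16 - 8 ≡ 8; y = λ·(0 - 8) - 26 ≡ 16. → (8, 16)
8P: (8, 16) + (8, 21): same x and y₁ ≡ -y₂, so the sum is the point at infinity.
9P: the point at infinity + (8, 21) = (8, 21) (identity).
10P: tangent at (8, 21): λ = (3·8² + 13)/(2·21) ≡ 20/5. 5⁻¹ ≡ 15 (mod 37) since 5·15 = 75 ≡ 1, so λ ≡ 20·15 ≡ 4.
  x = λ² - 8 - 8 = 16 - 16 ≡ 0; y = λ·(8 - 0) - 21 ≡ 11. → (0, 11)
11P: (0, 11) + (8, 21). λ = (21 - 11)/(8 - 0) ≡ 10/8 mod 37. 8⁻¹ ≡ 14 (mod 37), so λ ≡ 29.
  x = λ² - 0 - 8 = 841 - 8 ≡ 19; y = λ·(0 - 19) - 11 ≡ 30. → (19, 30)

(19, 30)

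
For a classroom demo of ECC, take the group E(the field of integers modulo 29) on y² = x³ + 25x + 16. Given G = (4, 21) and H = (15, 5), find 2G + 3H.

First 2G:
Repeated addition: build up to 2G.
2G: tangent at (4, 21): λ = (3·4² + 25)/(2·21) ≡ 15/13. 13⁻¹ ≡ 9 (mod 29) since 13·9 = 117 ≡ 1, so λ ≡ 15·9 ≡ 19.
  x = λ² - 4 - 4 = 361 - 8 ≡ 5; y = λ·(4 - 5) - 21 ≡ 18. → (5, 18)
2G = (5, 18).
Next 3H:
Repeated addition: build up to 3H.
2H: tangent at (15, 5): λ = (3·15² + 25)/(2·5) ≡ 4/10. 10⁻¹ ≡ 3 (mod 29), so λ ≡ 4·3 ≡ 12.
  x = λ² - 15 - 15 = 144 - 30 ≡ 27; y = λ·(15 - 27) - 5 ≡ 25. → (27, 25)
3H: (27, 25) + (15, 5). λ = (5 - 25)/(15 - 27) ≡ 9/17 mod 29. 17⁻¹ ≡ 12 (mod 29), so λ ≡ 21.
  x = λ² - 27 - 15 = 441 - 42 ≡ 22; y = λ·(27 - 22) - 25 ≡ 22. → (22, 22)
3H = (22, 22).
Finally 2G + 3H:
(5, 18) + (22, 22). λ = (22 - 18)/(22 - 5) ≡ 4/17 mod 29. 17⁻¹ ≡ 12 (mod 29) since 17·12 = 204 ≡ 1, so λ ≡ 19.
  x = λ² - 5 - 22 = 361 - 27 ≡ 15; y = λ·(5 - 15) - 18 ≡ 24. → (15, 24)

(15, 24)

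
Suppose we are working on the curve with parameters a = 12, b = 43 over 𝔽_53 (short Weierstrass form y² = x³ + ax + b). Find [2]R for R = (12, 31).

tangent at (12, 31): λ = (3·12² + 12)/(2·31) ≡ 20/9. 9⁻¹ ≡ 6 (mod 53) since 9·6 = 54 ≡ 1, so λ ≡ 20·6 ≡ 14.
  x = λ² - 12 - 12 = 196 - 24 ≡ 13; y = λ·(12 - 13) - 31 ≡ 8. → (13, 8)

(13, 8)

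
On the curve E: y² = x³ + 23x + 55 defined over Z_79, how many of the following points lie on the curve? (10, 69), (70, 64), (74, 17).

(10, 69): 69² ≡ 21, rhs ≡ 21 → on.
(70, 64): 64² ≡ 67, rhs ≡ 67 → on.
(74, 17): 17² ≡ 52, rhs ≡ 52 → on.

3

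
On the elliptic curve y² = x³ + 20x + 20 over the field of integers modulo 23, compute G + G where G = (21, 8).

tangent at (21, 8): λ = (3·21² + 20)/(2·8) ≡ 9/16. 16⁻¹ ≡ 13 (mod 23), so λ ≡ 9·13 ≡ 2.
  x = λ² - 21 - 21 = 4 - 42 ≡ 8; y = λ·(21 - 8) - 8 ≡ 18. → (8, 18)

(8, 18)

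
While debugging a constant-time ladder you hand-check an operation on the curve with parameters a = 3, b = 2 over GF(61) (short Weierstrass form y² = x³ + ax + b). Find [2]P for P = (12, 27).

tangent at (12, 27): λ = (3·12² + 3)/(2·27) ≡ 8/54. 54⁻¹ ≡ 26 (mod 61), so λ ≡ 8·26 ≡ 25.
  x = λ² - 12 - 12 = 625 - 24 ≡ 52; y = λ·(12 - 52) - 27 ≡ 10. → (52, 10)

(52, 10)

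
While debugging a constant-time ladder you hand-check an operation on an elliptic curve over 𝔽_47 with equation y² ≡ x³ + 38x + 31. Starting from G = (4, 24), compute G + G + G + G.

(43, 35)

Double-and-add on 4 = (100)₂. Start with G = (4, 24) for the leading 1-bit.
double: tangent at (4, 24): λ = (3·4² + 38)/(2·24) ≡ 39/1. 1⁻¹ ≡ 1 (mod 47) since 1·1 = 1 ≡ 1, so λ ≡ 39·1 ≡ 39.
  x = λ² - 4 - 4 = 1521 - 8 ≡ 9; y = λ·(4 - 9) - 24 ≡ 16. → (9, 16)
double: tangent at (9, 16): λ = (3·9² + 38)/(2·16) ≡ 46/32. 32⁻¹ ≡ 25 (mod 47), so λ ≡ 46·25 ≡ 22.
  x = λ² - 9 - 9 = 484 - 18 ≡ 43; y = λ·(9 - 43) - 16 ≡ 35. → (43, 35)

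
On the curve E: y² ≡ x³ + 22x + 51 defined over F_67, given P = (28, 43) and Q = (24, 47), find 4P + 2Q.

(57, 38)

First 4P:
Repeated addition: build up to 4P.
2P: tangent at (28, 43): λ = (3·28² + 22)/(2·43) ≡ 29/19. 19⁻¹ ≡ 60 (mod 67) since 19·60 = 1140 ≡ 1, so λ ≡ 29·60 ≡ 65.
  x = λ² - 28 - 28 = 4225 - 56 ≡ 15; y = λ·(28 - 15) - 43 ≡ 65. → (15, 65)
3P: (15, 65) + (28, 43). λ = (43 - 65)/(28 - 15) ≡ 45/13 mod 67. 13⁻¹ ≡ 31 (mod 67), so λ ≡ 55.
  x = λ² - 15 - 28 = 3025 - 43 ≡ 34; y = λ·(15 - 34) - 65 ≡ 29. → (34, 29)
4P: (34, 29) + (28, 43). λ = (43 - 29)/(28 - 34) ≡ 14/61 mod 67. 61⁻¹ ≡ 11 (mod 67), so λ ≡ 20.
  x = λ² - 34 - 28 = 400 - 62 ≡ 3; y = λ·(34 - 3) - 29 ≡ 55. → (3, 55)
4P = (3, 55).
Next 2Q:
Repeated addition: build up to 2Q.
2Q: tangent at (24, 47): λ = (3·24² + 22)/(2·47) ≡ 8/27. 27⁻¹ ≡ 5 (mod 67), so λ ≡ 8·5 ≡ 40.
  x = λ² - 24 - 24 = 1600 - 48 ≡ 11; y = λ·(24 - 11) - 47 ≡ 4. → (11, 4)
2Q = (11, 4).
Finally 4P + 2Q:
(3, 55) + (11, 4). λ = (4 - 55)/(11 - 3) ≡ 16/8 mod 67. 8⁻¹ ≡ 42 (mod 67), so λ ≡ 2.
  x = λ² - 3 - 11 = 4 - 14 ≡ 57; y = λ·(3 - 57) - 55 ≡ 38. → (57, 38)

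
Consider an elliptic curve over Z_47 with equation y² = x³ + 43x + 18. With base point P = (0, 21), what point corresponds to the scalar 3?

Repeated addition: build up to 3P.
2P: tangent at (0, 21): λ = (3·0² + 43)/(2·21) ≡ 43/42. 42⁻¹ ≡ 28 (mod 47), so λ ≡ 43·28 ≡ 29.
  x = λ² - 0 - 0 = 841 - 0 ≡ 42; y = λ·(0 - 42) - 21 ≡ 30. → (42, 30)
3P: (42, 30) + (0, 21). λ = (21 - 30)/(0 - 42) ≡ 38/5 mod 47. 5⁻¹ ≡ 19 (mod 47), so λ ≡ 17.
  x = λ² - 42 - 0 = 289 - 42 ≡ 12; y = λ·(42 - 12) - 30 ≡ 10. → (12, 10)

(12, 10)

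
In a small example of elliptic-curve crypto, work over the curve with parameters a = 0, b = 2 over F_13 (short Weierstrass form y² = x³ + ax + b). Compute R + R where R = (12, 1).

(1, 9)

tangent at (12, 1): λ = (3·12² + 0)/(2·1) ≡ 3/2. 2⁻¹ ≡ 7 (mod 13), so λ ≡ 3·7 ≡ 8.
  x = λ² - 12 - 12 = 64 - 24 ≡ 1; y = λ·(12 - 1) - 1 ≡ 9. → (1, 9)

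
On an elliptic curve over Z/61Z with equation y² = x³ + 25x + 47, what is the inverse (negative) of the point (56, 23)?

-(56, 23) = (56, -23 mod 61) = (56, 38).

(56, 38)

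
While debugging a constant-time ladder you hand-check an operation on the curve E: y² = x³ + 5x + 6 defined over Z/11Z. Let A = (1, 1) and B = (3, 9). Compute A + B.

(1, 1) + (3, 9). λ = (9 - 1)/(3 - 1) ≡ 8/2 mod 11. 2⁻¹ ≡ 6 (mod 11), so λ ≡ 4.
  x = λ² - 1 - 3 = 16 - 4 ≡ 1; y = λ·(1 - 1) - 1 ≡ 10. → (1, 10)

(1, 10)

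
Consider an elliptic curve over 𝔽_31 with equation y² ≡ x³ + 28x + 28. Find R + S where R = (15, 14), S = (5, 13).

(15, 14) + (5, 13). λ = (13 - 14)/(5 - 15) ≡ 30/21 mod 31. 21⁻¹ ≡ 3 (mod 31), so λ ≡ 28.
  x = λ² - 15 - 5 = 784 - 20 ≡ 20; y = λ·(15 - 20) - 14 ≡ 1. → (20, 1)

(20, 1)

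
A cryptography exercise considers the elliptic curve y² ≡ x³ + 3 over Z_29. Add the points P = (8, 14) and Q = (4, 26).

(26, 11)

(8, 14) + (4, 26). λ = (26 - 14)/(4 - 8) ≡ 12/25 mod 29. 25⁻¹ ≡ 7 (mod 29), so λ ≡ 26.
  x = λ² - 8 - 4 = 676 - 12 ≡ 26; y = λ·(8 - 26) - 14 ≡ 11. → (26, 11)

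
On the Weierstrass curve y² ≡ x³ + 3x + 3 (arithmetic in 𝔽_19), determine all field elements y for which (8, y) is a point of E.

x³ + 3x + 3 = 539 ≡ 7 (mod 19).
Square roots of 7 mod 19: 8 and 11 (since 8² = 64 ≡ 7).

8, 11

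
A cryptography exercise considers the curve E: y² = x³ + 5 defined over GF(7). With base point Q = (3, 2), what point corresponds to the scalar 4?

Repeated addition: build up to 4Q.
2Q: tangent at (3, 2): λ = (3·3² + 0)/(2·2) ≡ 6/4. 4⁻¹ ≡ 2 (mod 7), so λ ≡ 6·2 ≡ 5.
  x = λ² - 3 - 3 = 25 - 6 ≡ 5; y = λ·(3 - 5) - 2 ≡ 2. → (5, 2)
3Q: (5, 2) + (3, 2). λ = (2 - 2)/(3 - 5) ≡ 0/5 mod 7. 5⁻¹ ≡ 3 (mod 7) since 5·3 = 15 ≡ 1, so λ ≡ 0.
  x = λ² - 5 - 3 = 0 - 8 ≡ 6; y = λ·(5 - 6) - 2 ≡ 5. → (6, 5)
4Q: (6, 5) + (3, 2). λ = (2 - 5)/(3 - 6) ≡ 4/4 mod 7. 4⁻¹ ≡ 2 (mod 7), so λ ≡ 1.
  x = λ² - 6 - 3 = 1 - 9 ≡ 6; y = λ·(6 - 6) - 5 ≡ 2. → (6, 2)

(6, 2)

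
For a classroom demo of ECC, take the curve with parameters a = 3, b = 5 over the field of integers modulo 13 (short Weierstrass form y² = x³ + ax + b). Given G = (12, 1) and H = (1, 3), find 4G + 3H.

(11, 11)

First 4G:
Repeated addition: build up to 4G.
2G: tangent at (12, 1): λ = (3·12² + 3)/(2·1) ≡ 6/2. 2⁻¹ ≡ 7 (mod 13), so λ ≡ 6·7 ≡ 3.
  x = λ² - 12 - 12 = 9 - 24 ≡ 11; y = λ·(12 - 11) - 1 ≡ 2. → (11, 2)
3G: (11, 2) + (12, 1). λ = (1 - 2)/(12 - 11) ≡ 12/1 mod 13. 1⁻¹ ≡ 1 (mod 13), so λ ≡ 12.
  x = λ² - 11 - 12 = 144 - 23 ≡ 4; y = λ·(11 - 4) - 2 ≡ 4. → (4, 4)
4G: (4, 4) + (12, 1). λ = (1 - 4)/(12 - 4) ≡ 10/8 mod 13. 8⁻¹ ≡ 5 (mod 13), so λ ≡ 11.
  x = λ² - 4 - 12 = 121 - 16 ≡ 1; y = λ·(4 - 1) - 4 ≡ 3. → (1, 3)
4G = (1, 3).
Next 3H:
Repeated addition: build up to 3H.
2H: tangent at (1, 3): λ = (3·1² + 3)/(2·3) ≡ 6/6. 6⁻¹ ≡ 11 (mod 13), so λ ≡ 6·11 ≡ 1.
  x = λ² - 1 - 1 = 1 - 2 ≡ 12; y = λ·(1 - 12) - 3 ≡ 12. → (12, 12)
3H: (12, 12) + (1, 3). λ = (3 - 12)/(1 - 12) ≡ 4/2 mod 13. 2⁻¹ ≡ 7 (mod 13), so λ ≡ 2.
  x = λ² - 12 - 1 = 4 - 13 ≡ 4; y = λ·(12 - 4) - 12 ≡ 4. → (4, 4)
3H = (4, 4).
Finally 4G + 3H:
(1, 3) + (4, 4). λ = (4 - 3)/(4 - 1) ≡ 1/3 mod 13. 3⁻¹ ≡ 9 (mod 13), so λ ≡ 9.
  x = λ² - 1 - 4 = 81 - 5 ≡ 11; y = λ·(1 - 11) - 3 ≡ 11. → (11, 11)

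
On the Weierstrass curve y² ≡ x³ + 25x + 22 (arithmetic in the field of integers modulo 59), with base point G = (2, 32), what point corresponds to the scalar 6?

(23, 16)

Repeated addition: build up to 6G.
2G: tangent at (2, 32): λ = (3·2² + 25)/(2·32) ≡ 37/5. 5⁻¹ ≡ 12 (mod 59), so λ ≡ 37·12 ≡ 31.
  x = λ² - 2 - 2 = 961 - 4 ≡ 13; y = λ·(2 - 13) - 32 ≡ 40. → (13, 40)
3G: (13, 40) + (2, 32). λ = (32 - 40)/(2 - 13) ≡ 51/48 mod 59. 48⁻¹ ≡ 16 (mod 59), so λ ≡ 49.
  x = λ² - 13 - 2 = 2401 - 15 ≡ 26; y = λ·(13 - 26) - 40 ≡ 31. → (26, 31)
4G: (26, 31) + (2, 32). λ = (32 - 31)/(2 - 26) ≡ 1/35 mod 59. 35⁻¹ ≡ 27 (mod 59), so λ ≡ 27.
  x = λ² - 26 - 2 = 729 - 28 ≡ 52; y = λ·(26 - 52) - 31 ≡ 34. → (52, 34)
5G: (52, 34) + (2, 32). λ = (32 - 34)/(2 - 52) ≡ 57/9 mod 59. 9⁻¹ ≡ 46 (mod 59), so λ ≡ 26.
  x = λ² - 52 - 2 = 676 - 54 ≡ 32; y = λ·(52 - 32) - 34 ≡ 14. → (32, 14)
6G: (32, 14) + (2, 32). λ = (32 - 14)/(2 - 32) ≡ 18/29 mod 59. 29⁻¹ ≡ 57 (mod 59), so λ ≡ 23.
  x = λ² - 32 - 2 = 529 - 34 ≡ 23; y = λ·(32 - 23) - 14 ≡ 16. → (23, 16)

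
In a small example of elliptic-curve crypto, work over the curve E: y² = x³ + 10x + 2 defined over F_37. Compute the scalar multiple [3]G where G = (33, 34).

Repeated addition: build up to 3G.
2G: tangent at (33, 34): λ = (3·33² + 10)/(2·34) ≡ 21/31. 31⁻¹ ≡ 6 (mod 37), so λ ≡ 21·6 ≡ 15.
  x = λ² - 33 - 33 = 225 - 66 ≡ 11; y = λ·(33 - 11) - 34 ≡ 0. → (11, 0)
3G: (11, 0) + (33, 34). λ = (34 - 0)/(33 - 11) ≡ 34/22 mod 37. 22⁻¹ ≡ 32 (mod 37) since 22·32 = 704 ≡ 1, so λ ≡ 15.
  x = λ² - 11 - 33 = 225 - 44 ≡ 33; y = λ·(11 - 33) - 0 ≡ 3. → (33, 3)

(33, 3)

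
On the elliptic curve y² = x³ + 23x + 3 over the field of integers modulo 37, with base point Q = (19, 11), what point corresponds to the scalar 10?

Repeated addition: build up to 10Q.
2Q: tangent at (19, 11): λ = (3·19² + 23)/(2·11) ≡ 33/22. 22⁻¹ ≡ 32 (mod 37) since 22·32 = 704 ≡ 1, so λ ≡ 33·32 ≡ 20.
  x = λ² - 19 - 19 = 400 - 38 ≡ 29; y = λ·(19 - 29) - 11 ≡ 11. → (29, 11)
3Q: (29, 11) + (19, 11). λ = (11 - 11)/(19 - 29) ≡ 0/27 mod 37. 27⁻¹ ≡ 11 (mod 37), so λ ≡ 0.
  x = λ² - 29 - 19 = 0 - 48 ≡ 26; y = λ·(29 - 26) - 11 ≡ 26. → (26, 26)
4Q: (26, 26) + (19, 11). λ = (11 - 26)/(19 - 26) ≡ 22/30 mod 37. 30⁻¹ ≡ 21 (mod 37), so λ ≡ 18.
  x = λ² - 26 - 19 = 324 - 45 ≡ 20; y = λ·(26 - 20) - 26 ≡ 8. → (20, 8)
5Q: (20, 8) + (19, 11). λ = (11 - 8)/(19 - 20) ≡ 3/36 mod 37. 36⁻¹ ≡ 36 (mod 37), so λ ≡ 34.
  x = λ² - 20 - 19 = 1156 - 39 ≡ 7; y = λ·(20 - 7) - 8 ≡ 27. → (7, 27)
6Q: (7, 27) + (19, 11). λ = (11 - 27)/(19 - 7) ≡ 21/12 mod 37. 12⁻¹ ≡ 34 (mod 37), so λ ≡ 11.
  x = λ² - 7 - 19 = 121 - 26 ≡ 21; y = λ·(7 - 21) - 27 ≡ 4. → (21, 4)
7Q: (21, 4) + (19, 11). λ = (11 - 4)/(19 - 21) ≡ 7/35 mod 37. 35⁻¹ ≡ 18 (mod 37), so λ ≡ 15.
  x = λ² - 21 - 19 = 225 - 40 ≡ 0; y = λ·(21 - 0) - 4 ≡ 15. → (0, 15)
8Q: (0, 15) + (19, 11). λ = (11 - 15)/(19 - 0) ≡ 33/19 mod 37. 19⁻¹ ≡ 2 (mod 37), so λ ≡ 29.
  x = λ² - 0 - 19 = 841 - 19 ≡ 8; y = λ·(0 - 8) - 15 ≡ 12. → (8, 12)
9Q: (8, 12) + (19, 11). λ = (11 - 12)/(19 - 8) ≡ 36/11 mod 37. 11⁻¹ ≡ 27 (mod 37), so λ ≡ 10.
  x = λ² - 8 - 19 = 100 - 27 ≡ 36; y = λ·(8 - 36) - 12 ≡ 4. → (36, 4)
10Q: (36, 4) + (19, 11). λ = (11 - 4)/(19 - 36) ≡ 7/20 mod 37. 20⁻¹ ≡ 13 (mod 37) since 20·13 = 260 ≡ 1, so λ ≡ 17.
  x = λ² - 36 - 19 = 289 - 55 ≡ 12; y = λ·(36 - 12) - 4 ≡ 34. → (12, 34)

(12, 34)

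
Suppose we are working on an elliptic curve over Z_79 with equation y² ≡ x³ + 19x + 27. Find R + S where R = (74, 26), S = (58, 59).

(75, 60)

(74, 26) + (58, 59). λ = (59 - 26)/(58 - 74) ≡ 33/63 mod 79. 63⁻¹ ≡ 74 (mod 79) since 63·74 = 4662 ≡ 1, so λ ≡ 72.
  x = λ² - 74 - 58 = 5184 - 132 ≡ 75; y = λ·(74 - 75) - 26 ≡ 60. → (75, 60)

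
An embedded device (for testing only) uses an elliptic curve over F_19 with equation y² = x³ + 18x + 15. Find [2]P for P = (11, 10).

tangent at (11, 10): λ = (3·11² + 18)/(2·10) ≡ 1/1. 1⁻¹ ≡ 1 (mod 19), so λ ≡ 1·1 ≡ 1.
  x = λ² - 11 - 11 = 1 - 22 ≡ 17; y = λ·(11 - 17) - 10 ≡ 3. → (17, 3)

(17, 3)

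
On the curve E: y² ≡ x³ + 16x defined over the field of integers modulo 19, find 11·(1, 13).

Write P = (1, 13).
Repeated addition: build up to 11P.
2P: tangent at (1, 13): λ = (3·1² + 16)/(2·13) ≡ 0/7. 7⁻¹ ≡ 11 (mod 19) since 7·11 = 77 ≡ 1, so λ ≡ 0·11 ≡ 0.
  x = λ² - 1 - 1 = 0 - 2 ≡ 17; y = λ·(1 - 17) - 13 ≡ 6. → (17, 6)
3P: (17, 6) + (1, 13). λ = (13 - 6)/(1 - 17) ≡ 7/3 mod 19. 3⁻¹ ≡ 13 (mod 19), so λ ≡ 15.
  x = λ² - 17 - 1 = 225 - 18 ≡ 17; y = λ·(17 - 17) - 6 ≡ 13. → (17, 13)
4P: (17, 13) + (1, 13). λ = (13 - 13)/(1 - 17) ≡ 0/3 mod 19. 3⁻¹ ≡ 13 (mod 19), so λ ≡ 0.
  x = λ² - 17 - 1 = 0 - 18 ≡ 1; y = λ·(17 - 1) - 13 ≡ 6. → (1, 6)
5P: (1, 6) + (1, 13): same x and y₁ ≡ -y₂, so the sum is 𝒪.
6P: 𝒪 + (1, 13) = (1, 13) (identity).
7P: tangent at (1, 13): λ = (3·1² + 16)/(2·13) ≡ 0/7. 7⁻¹ ≡ 11 (mod 19) since 7·11 = 77 ≡ 1, so λ ≡ 0·11 ≡ 0.
  x = λ² - 1 - 1 = 0 - 2 ≡ 17; y = λ·(1 - 17) - 13 ≡ 6. → (17, 6)
8P: (17, 6) + (1, 13). λ = (13 - 6)/(1 - 17) ≡ 7/3 mod 19. 3⁻¹ ≡ 13 (mod 19) since 3·13 = 39 ≡ 1, so λ ≡ 15.
  x = λ² - 17 - 1 = 225 - 18 ≡ 17; y = λ·(17 - 17) - 6 ≡ 13. → (17, 13)
9P: (17, 13) + (1, 13). λ = (13 - 13)/(1 - 17) ≡ 0/3 mod 19. 3⁻¹ ≡ 13 (mod 19) since 3·13 = 39 ≡ 1, so λ ≡ 0.
  x = λ² - 17 - 1 = 0 - 18 ≡ 1; y = λ·(17 - 1) - 13 ≡ 6. → (1, 6)
10P: (1, 6) + (1, 13): same x and y₁ ≡ -y₂, so the sum is 𝒪.
11P: 𝒪 + (1, 13) = (1, 13) (identity).

(1, 13)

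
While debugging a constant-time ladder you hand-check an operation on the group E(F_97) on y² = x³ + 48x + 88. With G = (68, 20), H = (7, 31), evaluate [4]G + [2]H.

(40, 40)

First 4G:
Double-and-add on 4 = (100)₂. Start with G = (68, 20) for the leading 1-bit.
double: tangent at (68, 20): λ = (3·68² + 48)/(2·20) ≡ 49/40. 40⁻¹ ≡ 17 (mod 97) since 40·17 = 680 ≡ 1, so λ ≡ 49·17 ≡ 57.
  x = λ² - 68 - 68 = 3249 - 136 ≡ 9; y = λ·(68 - 9) - 20 ≡ 45. → (9, 45)
double: tangent at (9, 45): λ = (3·9² + 48)/(2·45) ≡ 0/90. 90⁻¹ ≡ 83 (mod 97), so λ ≡ 0·83 ≡ 0.
  x = λ² - 9 - 9 = 0 - 18 ≡ 79; y = λ·(9 - 79) - 45 ≡ 52. → (79, 52)
4G = (79, 52).
Next 2H:
Repeated addition: build up to 2H.
2H: tangent at (7, 31): λ = (3·7² + 48)/(2·31) ≡ 1/62. 62⁻¹ ≡ 36 (mod 97) since 62·36 = 2232 ≡ 1, so λ ≡ 1·36 ≡ 36.
  x = λ² - 7 - 7 = 1296 - 14 ≡ 21; y = λ·(7 - 21) - 31 ≡ 47. → (21, 47)
2H = (21, 47).
Finally 4G + 2H:
(79, 52) + (21, 47). λ = (47 - 52)/(21 - 79) ≡ 92/39 mod 97. 39⁻¹ ≡ 5 (mod 97) since 39·5 = 195 ≡ 1, so λ ≡ 72.
  x = λ² - 79 - 21 = 5184 - 100 ≡ 40; y = λ·(79 - 40) - 52 ≡ 40. → (40, 40)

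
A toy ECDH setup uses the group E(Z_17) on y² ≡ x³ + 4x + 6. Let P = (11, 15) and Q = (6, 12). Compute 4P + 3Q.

(4, 1)

First 4P:
Repeated addition: build up to 4P.
2P: tangent at (11, 15): λ = (3·11² + 4)/(2·15) ≡ 10/13. 13⁻¹ ≡ 4 (mod 17), so λ ≡ 10·4 ≡ 6.
  x = λ² - 11 - 11 = 36 - 22 ≡ 14; y = λ·(11 - 14) - 15 ≡ 1. → (14, 1)
3P: (14, 1) + (11, 15). λ = (15 - 1)/(11 - 14) ≡ 14/14 mod 17. 14⁻¹ ≡ 11 (mod 17) since 14·11 = 154 ≡ 1, so λ ≡ 1.
  x = λ² - 14 - 11 = 1 - 25 ≡ 10; y = λ·(14 - 10) - 1 ≡ 3. → (10, 3)
4P: (10, 3) + (11, 15). λ = (15 - 3)/(11 - 10) ≡ 12/1 mod 17. 1⁻¹ ≡ 1 (mod 17) since 1·1 = 1 ≡ 1, so λ ≡ 12.
  x = λ² - 10 - 11 = 144 - 21 ≡ 4; y = λ·(10 - 4) - 3 ≡ 1. → (4, 1)
4P = (4, 1).
Next 3Q:
Repeated addition: build up to 3Q.
2Q: tangent at (6, 12): λ = (3·6² + 4)/(2·12) ≡ 10/7. 7⁻¹ ≡ 5 (mod 17) since 7·5 = 35 ≡ 1, so λ ≡ 10·5 ≡ 16.
  x = λ² - 6 - 6 = 256 - 12 ≡ 6; y = λ·(6 - 6) - 12 ≡ 5. → (6, 5)
3Q: (6, 5) + (6, 12): same x and y₁ ≡ -y₂, so the sum is O.
3Q = O.
Finally 4P + 3Q:
(4, 1) + O = (4, 1) (identity).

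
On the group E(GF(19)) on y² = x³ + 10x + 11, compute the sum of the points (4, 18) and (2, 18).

(13, 1)

(4, 18) + (2, 18). λ = (18 - 18)/(2 - 4) ≡ 0/17 mod 19. 17⁻¹ ≡ 9 (mod 19), so λ ≡ 0.
  x = λ² - 4 - 2 = 0 - 6 ≡ 13; y = λ·(4 - 13) - 18 ≡ 1. → (13, 1)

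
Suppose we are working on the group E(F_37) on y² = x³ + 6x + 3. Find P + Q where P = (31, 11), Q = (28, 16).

(31, 11) + (28, 16). λ = (16 - 11)/(28 - 31) ≡ 5/34 mod 37. 34⁻¹ ≡ 12 (mod 37) since 34·12 = 408 ≡ 1, so λ ≡ 23.
  x = λ² - 31 - 28 = 529 - 59 ≡ 26; y = λ·(31 - 26) - 11 ≡ 30. → (26, 30)

(26, 30)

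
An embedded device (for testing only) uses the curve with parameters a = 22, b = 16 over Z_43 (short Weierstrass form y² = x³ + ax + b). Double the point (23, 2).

tangent at (23, 2): λ = (3·23² + 22)/(2·2) ≡ 18/4. 4⁻¹ ≡ 11 (mod 43) since 4·11 = 44 ≡ 1, so λ ≡ 18·11 ≡ 26.
  x = λ² - 23 - 23 = 676 - 46 ≡ 28; y = λ·(23 - 28) - 2 ≡ 40. → (28, 40)

(28, 40)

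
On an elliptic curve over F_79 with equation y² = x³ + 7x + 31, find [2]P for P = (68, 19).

(54, 30)

tangent at (68, 19): λ = (3·68² + 7)/(2·19) ≡ 54/38. 38⁻¹ ≡ 52 (mod 79) since 38·52 = 1976 ≡ 1, so λ ≡ 54·52 ≡ 43.
  x = λ² - 68 - 68 = 1849 - 136 ≡ 54; y = λ·(68 - 54) - 19 ≡ 30. → (54, 30)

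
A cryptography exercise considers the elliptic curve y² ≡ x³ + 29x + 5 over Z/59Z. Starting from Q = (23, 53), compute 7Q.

(52, 52)

Repeated addition: build up to 7Q.
2Q: tangent at (23, 53): λ = (3·23² + 29)/(2·53) ≡ 23/47. 47⁻¹ ≡ 54 (mod 59) since 47·54 = 2538 ≡ 1, so λ ≡ 23·54 ≡ 3.
  x = λ² - 23 - 23 = 9 - 46 ≡ 22; y = λ·(23 - 22) - 53 ≡ 9. → (22, 9)
3Q: (22, 9) + (23, 53). λ = (53 - 9)/(23 - 22) ≡ 44/1 mod 59. 1⁻¹ ≡ 1 (mod 59), so λ ≡ 44.
  x = λ² - 22 - 23 = 1936 - 45 ≡ 3; y = λ·(22 - 3) - 9 ≡ 1. → (3, 1)
4Q: (3, 1) + (23, 53). λ = (53 - 1)/(23 - 3) ≡ 52/20 mod 59. 20⁻¹ ≡ 3 (mod 59) since 20·3 = 60 ≡ 1, so λ ≡ 38.
  x = λ² - 3 - 23 = 1444 - 26 ≡ 2; y = λ·(3 - 2) - 1 ≡ 37. → (2, 37)
5Q: (2, 37) + (23, 53). λ = (53 - 37)/(23 - 2) ≡ 16/21 mod 59. 21⁻¹ ≡ 45 (mod 59), so λ ≡ 12.
  x = λ² - 2 - 23 = 144 - 25 ≡ 1; y = λ·(2 - 1) - 37 ≡ 34. → (1, 34)
6Q: (1, 34) + (23, 53). λ = (53 - 34)/(23 - 1) ≡ 19/22 mod 59. 22⁻¹ ≡ 51 (mod 59), so λ ≡ 25.
  x = λ² - 1 - 23 = 625 - 24 ≡ 11; y = λ·(1 - 11) - 34 ≡ 11. → (11, 11)
7Q: (11, 11) + (23, 53). λ = (53 - 11)/(23 - 11) ≡ 42/12 mod 59. 12⁻¹ ≡ 5 (mod 59), so λ ≡ 33.
  x = λ² - 11 - 23 = 1089 - 34 ≡ 52; y = λ·(11 - 52) - 11 ≡ 52. → (52, 52)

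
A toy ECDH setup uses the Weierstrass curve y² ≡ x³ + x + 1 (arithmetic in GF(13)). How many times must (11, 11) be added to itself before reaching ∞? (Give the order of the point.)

9

2P: tangent at (11, 11): λ = (3·11² + 1)/(2·11) ≡ 0/9. 9⁻¹ ≡ 3 (mod 13) since 9·3 = 27 ≡ 1, so λ ≡ 0·3 ≡ 0.
  x = λ² - 11 - 11 = 0 - 22 ≡ 4; y = λ·(11 - 4) - 11 ≡ 2. → (4, 2)
3P: (4, 2) + (11, 11). λ = (11 - 2)/(11 - 4) ≡ 9/7 mod 13. 7⁻¹ ≡ 2 (mod 13) since 7·2 = 14 ≡ 1, so λ ≡ 5.
  x = λ² - 4 - 11 = 25 - 15 ≡ 10; y = λ·(4 - 10) - 2 ≡ 7. → (10, 7)
4P: (10, 7) + (11, 11). λ = (11 - 7)/(11 - 10) ≡ 4/1 mod 13. 1⁻¹ ≡ 1 (mod 13) since 1·1 = 1 ≡ 1, so λ ≡ 4.
  x = λ² - 10 - 11 = 16 - 21 ≡ 8; y = λ·(10 - 8) - 7 ≡ 1. → (8, 1)
5P: (8, 1) + (11, 11). λ = (11 - 1)/(11 - 8) ≡ 10/3 mod 13. 3⁻¹ ≡ 9 (mod 13), so λ ≡ 12.
  x = λ² - 8 - 11 = 144 - 19 ≡ 8; y = λ·(8 - 8) - 1 ≡ 12. → (8, 12)
6P: (8, 12) + (11, 11). λ = (11 - 12)/(11 - 8) ≡ 12/3 mod 13. 3⁻¹ ≡ 9 (mod 13), so λ ≡ 4.
  x = λ² - 8 - 11 = 16 - 19 ≡ 10; y = λ·(8 - 10) - 12 ≡ 6. → (10, 6)
7P: (10, 6) + (11, 11). λ = (11 - 6)/(11 - 10) ≡ 5/1 mod 13. 1⁻¹ ≡ 1 (mod 13) since 1·1 = 1 ≡ 1, so λ ≡ 5.
  x = λ² - 10 - 11 = 25 - 21 ≡ 4; y = λ·(10 - 4) - 6 ≡ 11. → (4, 11)
8P: (4, 11) + (11, 11). λ = (11 - 11)/(11 - 4) ≡ 0/7 mod 13. 7⁻¹ ≡ 2 (mod 13) since 7·2 = 14 ≡ 1, so λ ≡ 0.
  x = λ² - 4 - 11 = 0 - 15 ≡ 11; y = λ·(4 - 11) - 11 ≡ 2. → (11, 2)
9P: (11, 2) + (11, 11): same x and y₁ ≡ -y₂, so the sum is ∞.
9P = ∞, so the order is 9.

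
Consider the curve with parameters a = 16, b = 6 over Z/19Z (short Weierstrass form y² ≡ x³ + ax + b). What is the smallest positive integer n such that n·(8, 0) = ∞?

2

2P: (8, 0) + (8, 0): same x and y₁ ≡ -y₂, so the sum is ∞.
2P = ∞, so the order is 2.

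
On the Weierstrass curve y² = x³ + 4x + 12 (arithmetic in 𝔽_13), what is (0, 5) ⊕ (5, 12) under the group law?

(0, 5) + (5, 12). λ = (12 - 5)/(5 - 0) ≡ 7/5 mod 13. 5⁻¹ ≡ 8 (mod 13) since 5·8 = 40 ≡ 1, so λ ≡ 4.
  x = λ² - 0 - 5 = 16 - 5 ≡ 11; y = λ·(0 - 11) - 5 ≡ 3. → (11, 3)

(11, 3)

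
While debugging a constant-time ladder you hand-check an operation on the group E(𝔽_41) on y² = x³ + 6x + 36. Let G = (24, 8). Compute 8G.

(22, 19)

Double-and-add on 8 = (1000)₂. Start with G = (24, 8) for the leading 1-bit.
double: tangent at (24, 8): λ = (3·24² + 6)/(2·8) ≡ 12/16. 16⁻¹ ≡ 18 (mod 41) since 16·18 = 288 ≡ 1, so λ ≡ 12·18 ≡ 11.
  x = λ² - 24 - 24 = 121 - 48 ≡ 32; y = λ·(24 - 32) - 8 ≡ 27. → (32, 27)
double: tangent at (32, 27): λ = (3·32² + 6)/(2·27) ≡ 3/13. 13⁻¹ ≡ 19 (mod 41), so λ ≡ 3·19 ≡ 16.
  x = λ² - 32 - 32 = 256 - 64 ≡ 28; y = λ·(32 - 28) - 27 ≡ 37. → (28, 37)
double: tangent at (28, 37): λ = (3·28² + 6)/(2·37) ≡ 21/33. 33⁻¹ ≡ 5 (mod 41) since 33·5 = 165 ≡ 1, so λ ≡ 21·5 ≡ 23.
  x = λ² - 28 - 28 = 529 - 56 ≡ 22; y = λ·(28 - 22) - 37 ≡ 19. → (22, 19)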